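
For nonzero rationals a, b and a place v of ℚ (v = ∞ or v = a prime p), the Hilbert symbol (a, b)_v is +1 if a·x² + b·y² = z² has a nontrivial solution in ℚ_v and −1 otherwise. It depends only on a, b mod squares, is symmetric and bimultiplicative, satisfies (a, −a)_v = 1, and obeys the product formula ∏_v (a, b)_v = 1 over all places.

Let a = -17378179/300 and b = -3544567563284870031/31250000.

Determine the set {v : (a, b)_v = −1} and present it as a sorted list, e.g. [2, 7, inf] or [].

Mod squares: a ≡ -273, b ≡ -195. Check v ∈ {∞, 2, 3, 5, 7, 13, 19, 23}.
v=13: a=13^1·(≡7), b=13^3·(≡8) mod 13; (7|13)=-1, (8|13)=-1; (−1)^{1·3·6}·(-1)^3·(-1)^1 = +1.
v=23: a=23^2·(≡16), b=23^2·(≡16) mod 23; (16|23)=+1, (16|23)=+1; (−1)^{2·2·11}·(+1)^2·(+1)^2 = +1.
v=∞: -273 < 0 and -195 < 0  ⇒  (a,b)_∞ = -1.
v=5: a=5^-2·(≡3), b=5^-9·(≡4) mod 5; (3|5)=-1, (4|5)=+1; (−1)^{-2·-9·2}·(-1)^-9·(+1)^-2 = -1.
v=2: v_2(a)=-2, v_2(b)=-4; units ≡ 7, 5 (mod 8); ε·ε+αω+βω = 1·0+-2·1+-4·0 ≡ 0  ⇒  (a,b)_2 = +1.
v=3: a=3^-1·(≡2), b=3^3·(≡1) mod 3; (2|3)=-1, (1|3)=+1; (−1)^{-1·3·1}·(-1)^3·(+1)^-1 = +1.
v=7: a=7^1·(≡5), b=7^4·(≡2) mod 7; (5|7)=-1, (2|7)=+1; (−1)^{1·4·3}·(-1)^4·(+1)^1 = +1.
v=19: a=19^2·(≡3), b=19^6·(≡12) mod 19; (3|19)=-1, (12|19)=-1; (−1)^{2·6·9}·(-1)^6·(-1)^2 = +1.
Ram(-273, -195) = {5, ∞}; no ℚ_5-point on the conic.

[5, inf]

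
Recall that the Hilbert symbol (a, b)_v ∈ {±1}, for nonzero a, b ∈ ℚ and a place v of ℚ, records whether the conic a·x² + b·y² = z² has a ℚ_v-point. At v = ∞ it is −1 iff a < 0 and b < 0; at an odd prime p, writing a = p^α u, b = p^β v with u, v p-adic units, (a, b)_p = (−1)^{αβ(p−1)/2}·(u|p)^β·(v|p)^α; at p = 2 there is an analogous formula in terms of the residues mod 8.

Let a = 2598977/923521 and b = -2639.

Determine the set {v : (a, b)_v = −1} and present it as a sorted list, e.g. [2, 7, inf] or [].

[7, 29]

(a, b) ≡ (17, -2639) mod (ℚ^×)²; places V = {2, 7, 13, 17, 23, 29, 31, ∞}.
(a,b)_∞: sgn(17)=+, sgn(-2639)=−, so +1.
(a,b)_17: α=3, u≡8; β=0, v≡13 (mod 17); (8|17)=+1, (13|17)=+1; sign (−1)^0·+1^0·+1^3 = +1.
(a,b)_2: α=0, β=0; u≡1, v≡1 (mod 8); ε(u)ε(v)=0·0, αω(v)=0·0, βω(u)=0·0; sum ≡ 0  ⇒  +1.
(a,b)_31: α=-4, u≡30; β=0, v≡27 (mod 31); (30|31)=-1, (27|31)=-1; sign (−1)^0·-1^0·-1^-4 = +1.
(a,b)_7: α=0, u≡6; β=1, v≡1 (mod 7); (6|7)=-1, (1|7)=+1; sign (−1)^0·-1^1·+1^0 = -1.
(a,b)_13: α=0, u≡4; β=1, v≡5 (mod 13); (4|13)=+1, (5|13)=-1; sign (−1)^0·+1^1·-1^0 = +1.
(a,b)_23: α=2, u≡7; β=0, v≡6 (mod 23); (7|23)=-1, (6|23)=+1; sign (−1)^0·-1^0·+1^2 = +1.
(a,b)_29: α=0, u≡27; β=1, v≡25 (mod 29); (27|29)=-1, (25|29)=+1; sign (−1)^0·-1^1·+1^0 = -1.
(17, -2639 / ℚ) ramifies at {7, 29}: a division algebra.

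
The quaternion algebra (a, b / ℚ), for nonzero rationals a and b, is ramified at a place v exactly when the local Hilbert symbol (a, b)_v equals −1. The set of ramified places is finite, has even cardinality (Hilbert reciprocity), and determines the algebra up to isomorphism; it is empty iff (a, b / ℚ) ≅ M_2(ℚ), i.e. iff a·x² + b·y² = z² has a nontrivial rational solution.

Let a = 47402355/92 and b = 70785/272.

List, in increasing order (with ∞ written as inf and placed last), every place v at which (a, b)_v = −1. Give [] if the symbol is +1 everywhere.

(a, b) ≡ (183885, 1105) mod (ℚ^×)²; places V = {2, 3, 5, 7, 11, 13, 17, 23, 41, ∞}.
(a,b)_7: α=2, u≡2; β=0, v≡6 (mod 7); (2|7)=+1, (6|7)=-1; sign (−1)^0·+1^0·-1^2 = +1.
(a,b)_17: α=0, u≡2; β=-1, v≡3 (mod 17); (2|17)=+1, (3|17)=-1; sign (−1)^0·+1^-1·-1^0 = +1.
(a,b)_2: α=-2, β=-4; u≡5, v≡1 (mod 8); ε(u)ε(v)=0·0, αω(v)=-2·0, βω(u)=-4·1; sum ≡ 0  ⇒  +1.
(a,b)_13: α=1, u≡4; β=1, v≡2 (mod 13); (4|13)=+1, (2|13)=-1; sign (−1)^0·+1^1·-1^1 = -1.
(a,b)_3: α=1, u≡2; β=2, v≡1 (mod 3); (2|3)=-1, (1|3)=+1; sign (−1)^0·-1^2·+1^1 = +1.
(a,b)_23: α=-1, u≡17; β=0, v≡8 (mod 23); (17|23)=-1, (8|23)=+1; sign (−1)^0·-1^0·+1^-1 = +1.
(a,b)_41: α=1, u≡16; β=0, v≡37 (mod 41); (16|41)=+1, (37|41)=+1; sign (−1)^0·+1^0·+1^1 = +1.
(a,b)_∞: sgn(183885)=+, sgn(1105)=+, so +1.
(a,b)_5: α=1, u≡3; β=1, v≡1 (mod 5); (3|5)=-1, (1|5)=+1; sign (−1)^0·-1^1·+1^1 = -1.
(a,b)_11: α=2, u≡3; β=2, v≡3 (mod 11); (3|11)=+1, (3|11)=+1; sign (−1)^0·+1^2·+1^2 = +1.
|Ram(183885, 1105)| = 2, even; anisotropic at {5, 13}.

[5, 13]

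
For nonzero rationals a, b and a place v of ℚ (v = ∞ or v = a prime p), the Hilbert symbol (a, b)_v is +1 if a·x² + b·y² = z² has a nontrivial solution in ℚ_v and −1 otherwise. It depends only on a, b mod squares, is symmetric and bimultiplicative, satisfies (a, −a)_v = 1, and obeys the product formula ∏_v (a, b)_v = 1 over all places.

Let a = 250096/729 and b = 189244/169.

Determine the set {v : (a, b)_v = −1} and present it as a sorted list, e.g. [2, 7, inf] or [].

[2, 11, 23, 29]

Mod squares: a ≡ 319, b ≡ 391. Check v ∈ {∞, 2, 3, 7, 11, 13, 17, 23, 29}.
v=7: a=7^2·(≡1), b=7^0·(≡6) mod 7; (1|7)=+1, (6|7)=-1; (−1)^{2·0·3}·(+1)^0·(-1)^2 = +1.
v=13: a=13^0·(≡2), b=13^-2·(≡3) mod 13; (2|13)=-1, (3|13)=+1; (−1)^{0·-2·6}·(-1)^-2·(+1)^0 = +1.
v=29: a=29^1·(≡10), b=29^0·(≡2) mod 29; (10|29)=-1, (2|29)=-1; (−1)^{1·0·14}·(-1)^0·(-1)^1 = -1.
v=23: a=23^0·(≡14), b=23^1·(≡5) mod 23; (14|23)=-1, (5|23)=-1; (−1)^{0·1·11}·(-1)^1·(-1)^0 = -1.
v=11: a=11^1·(≡7), b=11^2·(≡6) mod 11; (7|11)=-1, (6|11)=-1; (−1)^{1·2·5}·(-1)^2·(-1)^1 = -1.
v=17: a=17^0·(≡4), b=17^1·(≡3) mod 17; (4|17)=+1, (3|17)=-1; (−1)^{0·1·8}·(+1)^1·(-1)^0 = +1.
v=3: a=3^-6·(≡1), b=3^0·(≡1) mod 3; (1|3)=+1, (1|3)=+1; (−1)^{-6·0·1}·(+1)^0·(+1)^-6 = +1.
v=2: v_2(a)=4, v_2(b)=2; units ≡ 7, 7 (mod 8); ε·ε+αω+βω = 1·1+4·0+2·0 ≡ 1  ⇒  (a,b)_2 = -1.
v=∞: 319 > 0 and 391 > 0  ⇒  (a,b)_∞ = +1.
(319, 391 / ℚ) ramifies at {2, 11, 23, 29}: a division algebra.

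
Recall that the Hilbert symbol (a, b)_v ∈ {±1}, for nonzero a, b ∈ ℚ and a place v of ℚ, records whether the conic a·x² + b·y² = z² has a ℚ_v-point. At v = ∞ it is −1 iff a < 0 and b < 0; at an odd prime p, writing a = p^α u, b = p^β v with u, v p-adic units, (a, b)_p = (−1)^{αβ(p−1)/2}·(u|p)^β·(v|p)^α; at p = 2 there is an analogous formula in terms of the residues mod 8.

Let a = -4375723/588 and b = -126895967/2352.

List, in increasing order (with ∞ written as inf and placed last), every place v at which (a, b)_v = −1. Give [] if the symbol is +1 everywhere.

(a, b) ≡ (-129, -3741) mod (ℚ^×)²; places V = {2, 3, 7, 11, 29, 43, ∞}.
(a,b)_2: α=-2, β=-4; u≡7, v≡3 (mod 8); ε(u)ε(v)=1·1, αω(v)=-2·1, βω(u)=-4·0; sum ≡ 1  ⇒  -1.
(a,b)_∞: sgn(-129)=−, sgn(-3741)=−, so -1.
(a,b)_11: α=2, u≡1; β=2, v≡10 (mod 11); (1|11)=+1, (10|11)=-1; sign (−1)^0·+1^2·-1^2 = +1.
(a,b)_43: α=1, u≡17; β=1, v≡5 (mod 43); (17|43)=+1, (5|43)=-1; sign (−1)^1·+1^1·-1^1 = +1.
(a,b)_29: α=2, u≡13; β=3, v≡25 (mod 29); (13|29)=+1, (25|29)=+1; sign (−1)^0·+1^3·+1^2 = +1.
(a,b)_3: α=-1, u≡2; β=-1, v≡1 (mod 3); (2|3)=-1, (1|3)=+1; sign (−1)^1·-1^-1·+1^-1 = +1.
(a,b)_7: α=-2, u≡1; β=-2, v≡2 (mod 7); (1|7)=+1, (2|7)=+1; sign (−1)^0·+1^-2·+1^-2 = +1.
|Ram(-129, -3741)| = 2, even; anisotropic at {2, ∞}.

[2, inf]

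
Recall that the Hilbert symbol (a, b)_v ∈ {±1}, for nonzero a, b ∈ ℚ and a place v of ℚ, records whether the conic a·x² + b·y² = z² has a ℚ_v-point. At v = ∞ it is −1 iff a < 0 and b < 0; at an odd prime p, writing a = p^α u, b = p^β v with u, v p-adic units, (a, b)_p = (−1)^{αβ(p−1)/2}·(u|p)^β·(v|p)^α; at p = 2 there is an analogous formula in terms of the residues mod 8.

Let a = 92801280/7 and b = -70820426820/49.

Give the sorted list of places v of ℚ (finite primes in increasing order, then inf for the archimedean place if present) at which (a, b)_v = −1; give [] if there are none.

[2, 5, 11, 13]

(a, b) ≡ (15015, -2145) mod (ℚ^×)²; places V = {2, 3, 5, 7, 11, 13, 17, ∞}.
(a,b)_2: α=8, β=2; u≡7, v≡7 (mod 8); ε(u)ε(v)=1·1, αω(v)=8·0, βω(u)=2·0; sum ≡ 1  ⇒  -1.
(a,b)_∞: sgn(15015)=+, sgn(-2145)=−, so +1.
(a,b)_13: α=3, u≡6; β=5, v≡10 (mod 13); (6|13)=-1, (10|13)=+1; sign (−1)^0·-1^5·+1^3 = -1.
(a,b)_7: α=-1, u≡5; β=-2, v≡4 (mod 7); (5|7)=-1, (4|7)=+1; sign (−1)^0·-1^-2·+1^-1 = +1.
(a,b)_17: α=0, u≡2; β=2, v≡6 (mod 17); (2|17)=+1, (6|17)=-1; sign (−1)^0·+1^2·-1^0 = +1.
(a,b)_3: α=1, u≡1; β=1, v≡2 (mod 3); (1|3)=+1, (2|3)=-1; sign (−1)^1·+1^1·-1^1 = +1.
(a,b)_5: α=1, u≡3; β=1, v≡4 (mod 5); (3|5)=-1, (4|5)=+1; sign (−1)^0·-1^1·+1^1 = -1.
(a,b)_11: α=1, u≡9; β=1, v≡3 (mod 11); (9|11)=+1, (3|11)=+1; sign (−1)^1·+1^1·+1^1 = -1.
|Ram(15015, -2145)| = 4, even; anisotropic at {2, 5, 11, 13}.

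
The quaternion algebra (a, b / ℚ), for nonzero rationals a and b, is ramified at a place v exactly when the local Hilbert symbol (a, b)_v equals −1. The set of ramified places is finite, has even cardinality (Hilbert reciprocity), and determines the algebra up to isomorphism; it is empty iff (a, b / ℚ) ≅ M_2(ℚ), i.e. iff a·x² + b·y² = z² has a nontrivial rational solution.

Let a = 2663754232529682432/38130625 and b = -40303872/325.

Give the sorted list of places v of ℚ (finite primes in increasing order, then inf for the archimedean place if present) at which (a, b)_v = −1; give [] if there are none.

[2, 3, 7, 17]

Mod squares: a ≡ 62, b ≡ -4641. Check v ∈ {∞, 2, 3, 5, 7, 13, 17, 19, 31}.
v=5: a=5^-4·(≡3), b=5^-2·(≡1) mod 5; (3|5)=-1, (1|5)=+1; (−1)^{-4·-2·2}·(-1)^-2·(+1)^-4 = +1.
v=31: a=31^1·(≡5), b=31^0·(≡25) mod 31; (5|31)=+1, (25|31)=+1; (−1)^{1·0·15}·(+1)^0·(+1)^1 = +1.
v=2: v_2(a)=21, v_2(b)=8; units ≡ 7, 7 (mod 8); ε·ε+αω+βω = 1·1+21·0+8·0 ≡ 1  ⇒  (a,b)_2 = -1.
v=17: a=17^2·(≡12), b=17^1·(≡2) mod 17; (12|17)=-1, (2|17)=+1; (−1)^{2·1·8}·(-1)^1·(+1)^2 = -1.
v=7: a=7^4·(≡3), b=7^3·(≡4) mod 7; (3|7)=-1, (4|7)=+1; (−1)^{4·3·3}·(-1)^3·(+1)^4 = -1.
v=19: a=19^-2·(≡17), b=19^0·(≡15) mod 19; (17|19)=+1, (15|19)=-1; (−1)^{-2·0·9}·(+1)^0·(-1)^-2 = +1.
v=∞: 62 > 0 and -4641 < 0  ⇒  (a,b)_∞ = +1.
v=3: a=3^10·(≡2), b=3^3·(≡1) mod 3; (2|3)=-1, (1|3)=+1; (−1)^{10·3·1}·(-1)^3·(+1)^10 = -1.
v=13: a=13^-2·(≡1), b=13^-1·(≡11) mod 13; (1|13)=+1, (11|13)=-1; (−1)^{-2·-1·6}·(+1)^-1·(-1)^-2 = +1.
(62, -4641 / ℚ) ramifies at {2, 3, 7, 17}: a division algebra.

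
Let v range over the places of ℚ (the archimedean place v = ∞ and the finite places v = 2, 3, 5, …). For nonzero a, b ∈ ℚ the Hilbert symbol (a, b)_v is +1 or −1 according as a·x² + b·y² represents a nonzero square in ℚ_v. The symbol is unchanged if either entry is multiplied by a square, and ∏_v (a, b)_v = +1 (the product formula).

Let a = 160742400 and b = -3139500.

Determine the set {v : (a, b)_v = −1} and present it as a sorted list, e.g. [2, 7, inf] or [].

[3, 7, 13, 23]

(a, b) ≡ (6279, -31395) mod (ℚ^×)²; places V = {2, 3, 5, 7, 13, 23, ∞}.
(a,b)_23: α=1, u≡20; β=1, v≡5 (mod 23); (20|23)=-1, (5|23)=-1; sign (−1)^1·-1^1·-1^1 = -1.
(a,b)_∞: sgn(6279)=+, sgn(-31395)=−, so +1.
(a,b)_13: α=1, u≡6; β=1, v≡1 (mod 13); (6|13)=-1, (1|13)=+1; sign (−1)^0·-1^1·+1^1 = -1.
(a,b)_7: α=1, u≡1; β=1, v≡4 (mod 7); (1|7)=+1, (4|7)=+1; sign (−1)^1·+1^1·+1^1 = -1.
(a,b)_2: α=10, β=2; u≡7, v≡5 (mod 8); ε(u)ε(v)=1·0, αω(v)=10·1, βω(u)=2·0; sum ≡ 0  ⇒  +1.
(a,b)_5: α=2, u≡1; β=3, v≡4 (mod 5); (1|5)=+1, (4|5)=+1; sign (−1)^0·+1^3·+1^2 = +1.
(a,b)_3: α=1, u≡2; β=1, v≡2 (mod 3); (2|3)=-1, (2|3)=-1; sign (−1)^1·-1^1·-1^1 = -1.
Ram(6279, -31395) = {3, 7, 13, 23}; no ℚ_3-point on the conic.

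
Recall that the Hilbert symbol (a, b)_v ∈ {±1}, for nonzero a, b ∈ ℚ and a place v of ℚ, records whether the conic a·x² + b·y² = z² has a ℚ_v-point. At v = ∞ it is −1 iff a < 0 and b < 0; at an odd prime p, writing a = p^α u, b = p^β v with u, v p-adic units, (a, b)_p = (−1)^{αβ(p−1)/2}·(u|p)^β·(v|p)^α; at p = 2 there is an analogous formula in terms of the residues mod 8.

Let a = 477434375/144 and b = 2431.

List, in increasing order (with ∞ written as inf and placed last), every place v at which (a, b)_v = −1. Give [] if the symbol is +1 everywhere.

[2, 13, 17, 19]

Mod squares: a ≡ 763895, b ≡ 2431. Check v ∈ {∞, 2, 3, 5, 11, 13, 17, 19, 43}.
v=5: a=5^5·(≡1), b=5^0·(≡1) mod 5; (1|5)=+1, (1|5)=+1; (−1)^{5·0·2}·(+1)^0·(+1)^5 = +1.
v=43: a=43^1·(≡35), b=43^0·(≡23) mod 43; (35|43)=+1, (23|43)=+1; (−1)^{1·0·21}·(+1)^0·(+1)^1 = +1.
v=∞: 763895 > 0 and 2431 > 0  ⇒  (a,b)_∞ = +1.
v=11: a=11^1·(≡7), b=11^1·(≡1) mod 11; (7|11)=-1, (1|11)=+1; (−1)^{1·1·5}·(-1)^1·(+1)^1 = +1.
v=19: a=19^1·(≡5), b=19^0·(≡18) mod 19; (5|19)=+1, (18|19)=-1; (−1)^{1·0·9}·(+1)^0·(-1)^1 = -1.
v=2: v_2(a)=-4, v_2(b)=0; units ≡ 7, 7 (mod 8); ε·ε+αω+βω = 1·1+-4·0+0·0 ≡ 1  ⇒  (a,b)_2 = -1.
v=17: a=17^1·(≡15), b=17^1·(≡7) mod 17; (15|17)=+1, (7|17)=-1; (−1)^{1·1·8}·(+1)^1·(-1)^1 = -1.
v=3: a=3^-2·(≡2), b=3^0·(≡1) mod 3; (2|3)=-1, (1|3)=+1; (−1)^{-2·0·1}·(-1)^0·(+1)^-2 = +1.
v=13: a=13^0·(≡2), b=13^1·(≡5) mod 13; (2|13)=-1, (5|13)=-1; (−1)^{0·1·6}·(-1)^1·(-1)^0 = -1.
|Ram(763895, 2431)| = 4, even; anisotropic at {2, 13, 17, 19}.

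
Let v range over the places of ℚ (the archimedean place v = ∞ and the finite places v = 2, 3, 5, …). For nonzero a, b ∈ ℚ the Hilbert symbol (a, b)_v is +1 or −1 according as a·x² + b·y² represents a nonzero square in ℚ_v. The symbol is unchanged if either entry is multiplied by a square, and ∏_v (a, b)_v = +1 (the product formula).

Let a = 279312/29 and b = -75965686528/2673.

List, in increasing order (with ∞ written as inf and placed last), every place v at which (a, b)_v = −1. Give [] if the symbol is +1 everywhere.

(a, b) ≡ (957, -22011) mod (ℚ^×)²; places V = {2, 3, 11, 23, 29, ∞}.
(a,b)_11: α=1, u≡10; β=-1, v≡5 (mod 11); (10|11)=-1, (5|11)=+1; sign (−1)^1·-1^-1·+1^1 = +1.
(a,b)_23: α=2, u≡19; β=3, v≡13 (mod 23); (19|23)=-1, (13|23)=+1; sign (−1)^0·-1^3·+1^2 = -1.
(a,b)_29: α=-1, u≡13; β=3, v≡16 (mod 29); (13|29)=+1, (16|29)=+1; sign (−1)^0·+1^3·+1^-1 = +1.
(a,b)_3: α=1, u≡1; β=-5, v≡1 (mod 3); (1|3)=+1, (1|3)=+1; sign (−1)^1·+1^-5·+1^1 = -1.
(a,b)_2: α=4, β=8; u≡5, v≡5 (mod 8); ε(u)ε(v)=0·0, αω(v)=4·1, βω(u)=8·1; sum ≡ 0  ⇒  +1.
(a,b)_∞: sgn(957)=+, sgn(-22011)=−, so +1.
|Ram(957, -22011)| = 2, even; anisotropic at {3, 23}.

[3, 23]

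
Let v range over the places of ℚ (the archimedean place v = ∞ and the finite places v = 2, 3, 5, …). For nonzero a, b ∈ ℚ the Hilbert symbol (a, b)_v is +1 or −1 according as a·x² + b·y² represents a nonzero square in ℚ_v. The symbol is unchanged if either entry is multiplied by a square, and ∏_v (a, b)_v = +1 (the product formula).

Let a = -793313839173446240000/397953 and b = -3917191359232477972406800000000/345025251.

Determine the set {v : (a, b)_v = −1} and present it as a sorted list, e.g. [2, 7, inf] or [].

[3, 17, 29, 31, 41, inf]

(a, b) ≡ (-21607, -788307) mod (ℚ^×)²; places V = {2, 3, 5, 13, 17, 29, 31, 41, ∞}.
(a,b)_29: α=2, u≡3; β=3, v≡26 (mod 29); (3|29)=-1, (26|29)=-1; sign (−1)^0·-1^3·-1^2 = -1.
(a,b)_13: α=6, u≡3; β=9, v≡7 (mod 13); (3|13)=+1, (7|13)=-1; sign (−1)^0·+1^9·-1^6 = +1.
(a,b)_17: α=-3, u≡1; β=-5, v≡3 (mod 17); (1|17)=+1, (3|17)=-1; sign (−1)^0·+1^-5·-1^-3 = -1.
(a,b)_5: α=4, u≡2; β=8, v≡2 (mod 5); (2|5)=-1, (2|5)=-1; sign (−1)^0·-1^8·-1^4 = +1.
(a,b)_3: α=-4, u≡2; β=-5, v≡1 (mod 3); (2|3)=-1, (1|3)=+1; sign (−1)^0·-1^-5·+1^-4 = -1.
(a,b)_31: α=3, u≡1; β=4, v≡26 (mod 31); (1|31)=+1, (26|31)=-1; sign (−1)^0·+1^4·-1^3 = -1.
(a,b)_41: α=1, u≡6; β=1, v≡31 (mod 41); (6|41)=-1, (31|41)=+1; sign (−1)^0·-1^1·+1^1 = -1.
(a,b)_∞: sgn(-21607)=−, sgn(-788307)=−, so -1.
(a,b)_2: α=8, β=10; u≡1, v≡5 (mod 8); ε(u)ε(v)=0·0, αω(v)=8·1, βω(u)=10·0; sum ≡ 0  ⇒  +1.
Ram(-21607, -788307) = {3, 17, 29, 31, 41, ∞}; no ℚ_3-point on the conic.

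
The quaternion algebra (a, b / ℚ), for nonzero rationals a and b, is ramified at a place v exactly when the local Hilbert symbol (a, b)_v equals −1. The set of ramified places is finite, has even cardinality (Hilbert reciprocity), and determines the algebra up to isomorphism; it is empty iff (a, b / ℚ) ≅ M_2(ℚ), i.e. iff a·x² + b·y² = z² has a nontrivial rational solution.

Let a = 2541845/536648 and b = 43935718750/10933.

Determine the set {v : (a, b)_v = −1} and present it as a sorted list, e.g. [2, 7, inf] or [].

[5, 7, 11, 19]

(a, b) ≡ (10, 38038) mod (ℚ^×)²; places V = {2, 5, 7, 11, 13, 19, 23, 29, 31, 37, ∞}.
(a,b)_37: α=-2, u≡16; β=0, v≡29 (mod 37); (16|37)=+1, (29|37)=-1; sign (−1)^0·+1^0·-1^-2 = +1.
(a,b)_11: α=0, u≡10; β=1, v≡4 (mod 11); (10|11)=-1, (4|11)=+1; sign (−1)^0·-1^1·+1^0 = -1.
(a,b)_7: α=-2, u≡3; β=1, v≡4 (mod 7); (3|7)=-1, (4|7)=+1; sign (−1)^0·-1^1·+1^-2 = -1.
(a,b)_29: α=0, u≡8; β=-2, v≡10 (mod 29); (8|29)=-1, (10|29)=-1; sign (−1)^0·-1^-2·-1^0 = +1.
(a,b)_19: α=0, u≡10; β=1, v≡5 (mod 19); (10|19)=-1, (5|19)=+1; sign (−1)^0·-1^1·+1^0 = -1.
(a,b)_23: α=2, u≡19; β=0, v≡21 (mod 23); (19|23)=-1, (21|23)=-1; sign (−1)^0·-1^0·-1^2 = +1.
(a,b)_∞: sgn(10)=+, sgn(38038)=+, so +1.
(a,b)_13: α=0, u≡9; β=-1, v≡3 (mod 13); (9|13)=+1, (3|13)=+1; sign (−1)^0·+1^-1·+1^0 = +1.
(a,b)_31: α=2, u≡28; β=2, v≡5 (mod 31); (28|31)=+1, (5|31)=+1; sign (−1)^0·+1^2·+1^2 = +1.
(a,b)_2: α=-3, β=1; u≡5, v≡3 (mod 8); ε(u)ε(v)=0·1, αω(v)=-3·1, βω(u)=1·1; sum ≡ 0  ⇒  +1.
(a,b)_5: α=1, u≡3; β=6, v≡2 (mod 5); (3|5)=-1, (2|5)=-1; sign (−1)^0·-1^6·-1^1 = -1.
|Ram(10, 38038)| = 4, even; anisotropic at {5, 7, 11, 19}.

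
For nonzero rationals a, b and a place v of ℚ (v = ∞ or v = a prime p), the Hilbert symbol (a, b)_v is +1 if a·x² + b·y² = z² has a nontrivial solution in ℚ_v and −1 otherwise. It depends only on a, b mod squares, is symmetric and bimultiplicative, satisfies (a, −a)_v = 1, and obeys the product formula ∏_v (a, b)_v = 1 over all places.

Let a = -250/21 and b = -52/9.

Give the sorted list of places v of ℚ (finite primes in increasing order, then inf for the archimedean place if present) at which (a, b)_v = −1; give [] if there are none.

[3, 5, 13, inf]

(a, b) ≡ (-210, -13) mod (ℚ^×)²; places V = {2, 3, 5, 7, 13, ∞}.
(a,b)_2: α=1, β=2; u≡7, v≡3 (mod 8); ε(u)ε(v)=1·1, αω(v)=1·1, βω(u)=2·0; sum ≡ 0  ⇒  +1.
(a,b)_7: α=-1, u≡3; β=0, v≡2 (mod 7); (3|7)=-1, (2|7)=+1; sign (−1)^0·-1^0·+1^-1 = +1.
(a,b)_13: α=0, u≡11; β=1, v≡1 (mod 13); (11|13)=-1, (1|13)=+1; sign (−1)^0·-1^1·+1^0 = -1.
(a,b)_5: α=3, u≡3; β=0, v≡2 (mod 5); (3|5)=-1, (2|5)=-1; sign (−1)^0·-1^0·-1^3 = -1.
(a,b)_3: α=-1, u≡2; β=-2, v≡2 (mod 3); (2|3)=-1, (2|3)=-1; sign (−1)^0·-1^-2·-1^-1 = -1.
(a,b)_∞: sgn(-210)=−, sgn(-13)=−, so -1.
(-210, -13 / ℚ) ramifies at {3, 5, 13, ∞}: a division algebra.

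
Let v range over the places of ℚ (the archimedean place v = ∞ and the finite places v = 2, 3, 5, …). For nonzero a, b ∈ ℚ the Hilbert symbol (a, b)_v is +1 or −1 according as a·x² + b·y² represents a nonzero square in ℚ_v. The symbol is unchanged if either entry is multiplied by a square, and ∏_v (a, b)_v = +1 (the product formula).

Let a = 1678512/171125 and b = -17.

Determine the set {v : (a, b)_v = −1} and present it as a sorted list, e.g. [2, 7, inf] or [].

[2, 5]

(a, b) ≡ (15, -17) mod (ℚ^×)²; places V = {2, 3, 5, 11, 17, 37, ∞}.
(a,b)_3: α=1, u≡2; β=0, v≡1 (mod 3); (2|3)=-1, (1|3)=+1; sign (−1)^0·-1^0·+1^1 = +1.
(a,b)_37: α=-2, u≡19; β=0, v≡20 (mod 37); (19|37)=-1, (20|37)=-1; sign (−1)^0·-1^0·-1^-2 = +1.
(a,b)_2: α=4, β=0; u≡7, v≡7 (mod 8); ε(u)ε(v)=1·1, αω(v)=4·0, βω(u)=0·0; sum ≡ 1  ⇒  -1.
(a,b)_17: α=2, u≡15; β=1, v≡16 (mod 17); (15|17)=+1, (16|17)=+1; sign (−1)^0·+1^1·+1^2 = +1.
(a,b)_∞: sgn(15)=+, sgn(-17)=−, so +1.
(a,b)_5: α=-3, u≡3; β=0, v≡3 (mod 5); (3|5)=-1, (3|5)=-1; sign (−1)^0·-1^0·-1^-3 = -1.
(a,b)_11: α=2, u≡5; β=0, v≡5 (mod 11); (5|11)=+1, (5|11)=+1; sign (−1)^0·+1^0·+1^2 = +1.
|Ram(15, -17)| = 2, even; anisotropic at {2, 5}.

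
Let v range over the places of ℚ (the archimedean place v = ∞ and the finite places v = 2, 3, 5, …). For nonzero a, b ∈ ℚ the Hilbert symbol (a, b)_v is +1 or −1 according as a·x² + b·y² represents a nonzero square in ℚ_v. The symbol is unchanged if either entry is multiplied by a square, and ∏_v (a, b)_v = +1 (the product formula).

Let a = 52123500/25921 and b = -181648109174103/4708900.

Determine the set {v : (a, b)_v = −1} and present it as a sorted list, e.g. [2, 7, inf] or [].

[5, 13]

(a, b) ≡ (715, -143) mod (ℚ^×)²; places V = {2, 3, 5, 7, 11, 13, 19, 23, 31, ∞}.
(a,b)_19: α=0, u≡8; β=2, v≡16 (mod 19); (8|19)=-1, (16|19)=+1; sign (−1)^0·-1^2·+1^0 = +1.
(a,b)_3: α=6, u≡1; β=6, v≡1 (mod 3); (1|3)=+1, (1|3)=+1; sign (−1)^0·+1^6·+1^6 = +1.
(a,b)_2: α=2, β=-2; u≡3, v≡1 (mod 8); ε(u)ε(v)=1·0, αω(v)=2·0, βω(u)=-2·1; sum ≡ 0  ⇒  +1.
(a,b)_5: α=3, u≡3; β=-2, v≡2 (mod 5); (3|5)=-1, (2|5)=-1; sign (−1)^0·-1^-2·-1^3 = -1.
(a,b)_∞: sgn(715)=+, sgn(-143)=−, so +1.
(a,b)_13: α=1, u≡12; β=7, v≡7 (mod 13); (12|13)=+1, (7|13)=-1; sign (−1)^0·+1^7·-1^1 = -1.
(a,b)_23: α=-2, u≡1; β=0, v≡18 (mod 23); (1|23)=+1, (18|23)=+1; sign (−1)^0·+1^0·+1^-2 = +1.
(a,b)_31: α=0, u≡20; β=-2, v≡30 (mod 31); (20|31)=+1, (30|31)=-1; sign (−1)^0·+1^-2·-1^0 = +1.
(a,b)_11: α=1, u≡6; β=1, v≡1 (mod 11); (6|11)=-1, (1|11)=+1; sign (−1)^1·-1^1·+1^1 = +1.
(a,b)_7: α=-2, u≡4; β=-2, v≡4 (mod 7); (4|7)=+1, (4|7)=+1; sign (−1)^0·+1^-2·+1^-2 = +1.
Ram(715, -143) = {5, 13}; no ℚ_5-point on the conic.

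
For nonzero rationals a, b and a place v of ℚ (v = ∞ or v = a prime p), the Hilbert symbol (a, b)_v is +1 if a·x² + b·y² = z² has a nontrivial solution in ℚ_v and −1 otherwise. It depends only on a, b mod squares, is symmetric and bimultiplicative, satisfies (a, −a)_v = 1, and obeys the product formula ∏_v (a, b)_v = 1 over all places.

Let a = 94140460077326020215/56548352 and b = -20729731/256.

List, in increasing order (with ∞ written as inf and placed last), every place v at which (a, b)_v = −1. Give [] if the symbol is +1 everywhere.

Mod squares: a ≡ 3183545, b ≡ -21571. Check v ∈ {∞, 2, 3, 5, 7, 11, 13, 19, 23, 31, 37, 47, 53}.
v=13: a=13^2·(≡3), b=13^0·(≡12) mod 13; (3|13)=+1, (12|13)=+1; (−1)^{2·0·6}·(+1)^0·(+1)^2 = +1.
v=53: a=53^2·(≡28), b=53^1·(≡28) mod 53; (28|53)=+1, (28|53)=+1; (−1)^{2·1·26}·(+1)^1·(+1)^2 = +1.
v=3: a=3^2·(≡2), b=3^0·(≡2) mod 3; (2|3)=-1, (2|3)=-1; (−1)^{2·0·1}·(-1)^0·(-1)^2 = +1.
v=37: a=37^2·(≡3), b=37^1·(≡3) mod 37; (3|37)=+1, (3|37)=+1; (−1)^{2·1·18}·(+1)^1·(+1)^2 = +1.
v=47: a=47^1·(≡42), b=47^0·(≡2) mod 47; (42|47)=+1, (2|47)=+1; (−1)^{1·0·23}·(+1)^0·(+1)^1 = +1.
v=5: a=5^1·(≡4), b=5^0·(≡4) mod 5; (4|5)=+1, (4|5)=+1; (−1)^{1·0·2}·(+1)^0·(+1)^1 = +1.
v=2: v_2(a)=-10, v_2(b)=-8; units ≡ 1, 5 (mod 8); ε·ε+αω+βω = 0·0+-10·1+-8·0 ≡ 0  ⇒  (a,b)_2 = +1.
v=11: a=11^2·(≡6), b=11^1·(≡7) mod 11; (6|11)=-1, (7|11)=-1; (−1)^{2·1·5}·(-1)^1·(-1)^2 = -1.
v=19: a=19^1·(≡14), b=19^0·(≡18) mod 19; (14|19)=-1, (18|19)=-1; (−1)^{1·0·9}·(-1)^0·(-1)^1 = -1.
v=∞: 3183545 > 0 and -21571 < 0  ⇒  (a,b)_∞ = +1.
v=23: a=23^-1·(≡16), b=23^0·(≡18) mod 23; (16|23)=+1, (18|23)=+1; (−1)^{-1·0·11}·(+1)^0·(+1)^-1 = +1.
v=31: a=31^3·(≡30), b=31^2·(≡20) mod 31; (30|31)=-1, (20|31)=+1; (−1)^{3·2·15}·(-1)^2·(+1)^3 = +1.
v=7: a=7^-4·(≡1), b=7^0·(≡5) mod 7; (1|7)=+1, (5|7)=-1; (−1)^{-4·0·3}·(+1)^0·(-1)^-4 = +1.
Ram(3183545, -21571) = {11, 19}; no ℚ_11-point on the conic.

[11, 19]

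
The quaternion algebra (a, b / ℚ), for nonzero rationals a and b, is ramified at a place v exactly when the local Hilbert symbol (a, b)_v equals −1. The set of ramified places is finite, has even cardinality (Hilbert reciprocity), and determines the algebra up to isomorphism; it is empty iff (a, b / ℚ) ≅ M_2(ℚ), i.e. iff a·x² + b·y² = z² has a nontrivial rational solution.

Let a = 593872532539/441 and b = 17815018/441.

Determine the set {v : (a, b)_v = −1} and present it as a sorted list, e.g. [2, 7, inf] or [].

Mod squares: a ≡ 5107219, b ≡ 18538. Check v ∈ {∞, 2, 3, 7, 11, 13, 19, 23, 29, 31}.
v=7: a=7^-2·(≡3), b=7^-2·(≡2) mod 7; (3|7)=-1, (2|7)=+1; (−1)^{-2·-2·3}·(-1)^-2·(+1)^-2 = +1.
v=∞: 5107219 > 0 and 18538 > 0  ⇒  (a,b)_∞ = +1.
v=13: a=13^1·(≡12), b=13^1·(≡9) mod 13; (12|13)=+1, (9|13)=+1; (−1)^{1·1·6}·(+1)^1·(+1)^1 = +1.
v=19: a=19^1·(≡2), b=19^0·(≡12) mod 19; (2|19)=-1, (12|19)=-1; (−1)^{1·0·9}·(-1)^0·(-1)^1 = -1.
v=29: a=29^1·(≡9), b=29^0·(≡24) mod 29; (9|29)=+1, (24|29)=+1; (−1)^{1·0·14}·(+1)^0·(+1)^1 = +1.
v=31: a=31^3·(≡29), b=31^3·(≡19) mod 31; (29|31)=-1, (19|31)=+1; (−1)^{3·3·15}·(-1)^3·(+1)^3 = +1.
v=2: v_2(a)=0, v_2(b)=1; units ≡ 3, 5 (mod 8); ε·ε+αω+βω = 1·0+0·1+1·1 ≡ 1  ⇒  (a,b)_2 = -1.
v=23: a=23^1·(≡21), b=23^1·(≡16) mod 23; (21|23)=-1, (16|23)=+1; (−1)^{1·1·11}·(-1)^1·(+1)^1 = +1.
v=11: a=11^2·(≡6), b=11^0·(≡1) mod 11; (6|11)=-1, (1|11)=+1; (−1)^{2·0·5}·(-1)^0·(+1)^2 = +1.
v=3: a=3^-2·(≡1), b=3^-2·(≡1) mod 3; (1|3)=+1, (1|3)=+1; (−1)^{-2·-2·1}·(+1)^-2·(+1)^-2 = +1.
Ram(5107219, 18538) = {2, 19}; no ℚ_2-point on the conic.

[2, 19]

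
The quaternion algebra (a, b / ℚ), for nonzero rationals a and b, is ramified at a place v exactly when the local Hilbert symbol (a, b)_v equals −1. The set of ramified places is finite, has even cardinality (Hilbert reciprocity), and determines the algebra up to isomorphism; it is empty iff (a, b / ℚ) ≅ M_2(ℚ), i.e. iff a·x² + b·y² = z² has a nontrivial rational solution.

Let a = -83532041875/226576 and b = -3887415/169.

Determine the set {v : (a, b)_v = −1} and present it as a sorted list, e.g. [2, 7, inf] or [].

Mod squares: a ≡ -43, b ≡ -8815. Check v ∈ {∞, 2, 3, 5, 7, 13, 17, 41, 43}.
v=2: v_2(a)=-4, v_2(b)=0; units ≡ 5, 1 (mod 8); ε·ε+αω+βω = 0·0+-4·0+0·1 ≡ 0  ⇒  (a,b)_2 = +1.
v=41: a=41^2·(≡33), b=41^1·(≡20) mod 41; (33|41)=+1, (20|41)=+1; (−1)^{2·1·20}·(+1)^1·(+1)^2 = +1.
v=3: a=3^0·(≡2), b=3^2·(≡2) mod 3; (2|3)=-1, (2|3)=-1; (−1)^{0·2·1}·(-1)^2·(-1)^0 = +1.
v=5: a=5^4·(≡3), b=5^1·(≡3) mod 5; (3|5)=-1, (3|5)=-1; (−1)^{4·1·2}·(-1)^1·(-1)^4 = -1.
v=13: a=13^0·(≡9), b=13^-2·(≡1) mod 13; (9|13)=+1, (1|13)=+1; (−1)^{0·-2·6}·(+1)^-2·(+1)^0 = +1.
v=∞: -43 < 0 and -8815 < 0  ⇒  (a,b)_∞ = -1.
v=17: a=17^-2·(≡8), b=17^0·(≡8) mod 17; (8|17)=+1, (8|17)=+1; (−1)^{-2·0·8}·(+1)^0·(+1)^-2 = +1.
v=43: a=43^3·(≡28), b=43^1·(≡35) mod 43; (28|43)=-1, (35|43)=+1; (−1)^{3·1·21}·(-1)^1·(+1)^3 = +1.
v=7: a=7^-2·(≡3), b=7^2·(≡3) mod 7; (3|7)=-1, (3|7)=-1; (−1)^{-2·2·3}·(-1)^2·(-1)^-2 = +1.
|Ram(-43, -8815)| = 2, even; anisotropic at {5, ∞}.

[5, inf]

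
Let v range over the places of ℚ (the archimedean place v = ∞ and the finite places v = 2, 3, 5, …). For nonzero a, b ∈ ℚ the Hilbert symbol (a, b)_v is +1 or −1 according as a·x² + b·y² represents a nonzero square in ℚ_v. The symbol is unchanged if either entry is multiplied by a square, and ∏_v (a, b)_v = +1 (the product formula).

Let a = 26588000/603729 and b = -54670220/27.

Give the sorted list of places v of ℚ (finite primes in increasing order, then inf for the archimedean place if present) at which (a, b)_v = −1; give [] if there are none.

[2, 3, 5, 19, 23, 29]

Mod squares: a ≡ 230, b ≡ -338865. Check v ∈ {∞, 2, 3, 5, 7, 11, 17, 19, 23, 29, 37, 41}.
v=29: a=29^0·(≡19), b=29^1·(≡3) mod 29; (19|29)=-1, (3|29)=-1; (−1)^{0·1·14}·(-1)^1·(-1)^0 = -1.
v=19: a=19^0·(≡2), b=19^1·(≡7) mod 19; (2|19)=-1, (7|19)=+1; (−1)^{0·1·9}·(-1)^1·(+1)^0 = -1.
v=5: a=5^3·(≡1), b=5^1·(≡3) mod 5; (1|5)=+1, (3|5)=-1; (−1)^{3·1·2}·(+1)^1·(-1)^3 = -1.
v=2: v_2(a)=5, v_2(b)=2; units ≡ 3, 7 (mod 8); ε·ε+αω+βω = 1·1+5·0+2·1 ≡ 1  ⇒  (a,b)_2 = -1.
v=3: a=3^-2·(≡2), b=3^-3·(≡1) mod 3; (2|3)=-1, (1|3)=+1; (−1)^{-2·-3·1}·(-1)^-3·(+1)^-2 = -1.
v=37: a=37^-2·(≡5), b=37^0·(≡13) mod 37; (5|37)=-1, (13|37)=-1; (−1)^{-2·0·18}·(-1)^0·(-1)^-2 = +1.
v=23: a=23^1·(≡10), b=23^0·(≡11) mod 23; (10|23)=-1, (11|23)=-1; (−1)^{1·0·11}·(-1)^0·(-1)^1 = -1.
v=7: a=7^-2·(≡5), b=7^0·(≡3) mod 7; (5|7)=-1, (3|7)=-1; (−1)^{-2·0·3}·(-1)^0·(-1)^-2 = +1.
v=11: a=11^0·(≡2), b=11^2·(≡1) mod 11; (2|11)=-1, (1|11)=+1; (−1)^{0·2·5}·(-1)^2·(+1)^0 = +1.
v=41: a=41^0·(≡39), b=41^1·(≡13) mod 41; (39|41)=+1, (13|41)=-1; (−1)^{0·1·20}·(+1)^1·(-1)^0 = +1.
v=17: a=17^2·(≡8), b=17^0·(≡8) mod 17; (8|17)=+1, (8|17)=+1; (−1)^{2·0·8}·(+1)^0·(+1)^2 = +1.
v=∞: 230 > 0 and -338865 < 0  ⇒  (a,b)_∞ = +1.
Ram(230, -338865) = {2, 3, 5, 19, 23, 29}; no ℚ_2-point on the conic.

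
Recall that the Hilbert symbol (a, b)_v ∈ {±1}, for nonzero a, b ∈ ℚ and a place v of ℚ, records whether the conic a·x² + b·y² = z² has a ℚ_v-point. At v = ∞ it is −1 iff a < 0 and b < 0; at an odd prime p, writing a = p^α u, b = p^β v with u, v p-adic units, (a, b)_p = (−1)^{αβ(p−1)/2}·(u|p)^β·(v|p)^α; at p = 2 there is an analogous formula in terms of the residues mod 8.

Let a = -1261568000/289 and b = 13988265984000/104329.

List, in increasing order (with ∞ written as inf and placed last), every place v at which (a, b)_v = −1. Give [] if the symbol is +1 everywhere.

(a, b) ≡ (-770, 10) mod (ℚ^×)²; places V = {2, 3, 5, 7, 11, 17, 19, ∞}.
(a,b)_∞: sgn(-770)=−, sgn(10)=+, so +1.
(a,b)_3: α=0, u≡1; β=2, v≡1 (mod 3); (1|3)=+1, (1|3)=+1; sign (−1)^0·+1^2·+1^0 = +1.
(a,b)_11: α=1, u≡8; β=2, v≡6 (mod 11); (8|11)=-1, (6|11)=-1; sign (−1)^0·-1^2·-1^1 = -1.
(a,b)_2: α=17, β=21; u≡7, v≡5 (mod 8); ε(u)ε(v)=1·0, αω(v)=17·1, βω(u)=21·0; sum ≡ 1  ⇒  -1.
(a,b)_7: α=1, u≡1; β=2, v≡3 (mod 7); (1|7)=+1, (3|7)=-1; sign (−1)^0·+1^2·-1^1 = -1.
(a,b)_19: α=0, u≡1; β=-2, v≡8 (mod 19); (1|19)=+1, (8|19)=-1; sign (−1)^0·+1^-2·-1^0 = +1.
(a,b)_17: α=-2, u≡11; β=-2, v≡6 (mod 17); (11|17)=-1, (6|17)=-1; sign (−1)^0·-1^-2·-1^-2 = +1.
(a,b)_5: α=3, u≡4; β=3, v≡3 (mod 5); (4|5)=+1, (3|5)=-1; sign (−1)^0·+1^3·-1^3 = -1.
Ram(-770, 10) = {2, 5, 7, 11}; no ℚ_2-point on the conic.

[2, 5, 7, 11]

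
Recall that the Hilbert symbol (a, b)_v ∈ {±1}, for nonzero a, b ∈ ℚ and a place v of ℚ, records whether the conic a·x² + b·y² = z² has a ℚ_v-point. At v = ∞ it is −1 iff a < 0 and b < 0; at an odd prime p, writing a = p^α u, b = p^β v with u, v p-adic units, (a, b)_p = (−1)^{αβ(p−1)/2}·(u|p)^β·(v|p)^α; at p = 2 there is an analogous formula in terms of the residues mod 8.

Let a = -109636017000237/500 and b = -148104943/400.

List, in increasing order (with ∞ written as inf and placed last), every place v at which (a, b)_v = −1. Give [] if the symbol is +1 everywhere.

[5, inf]

Mod squares: a ≡ -18746967785, b ≡ -410263. Check v ∈ {∞, 2, 3, 5, 7, 13, 19, 29, 37, 43, 47}.
v=∞: -18746967785 < 0 and -410263 < 0  ⇒  (a,b)_∞ = -1.
v=29: a=29^1·(≡5), b=29^1·(≡23) mod 29; (5|29)=+1, (23|29)=+1; (−1)^{1·1·14}·(+1)^1·(+1)^1 = +1.
v=13: a=13^1·(≡7), b=13^0·(≡4) mod 13; (7|13)=-1, (4|13)=+1; (−1)^{1·0·6}·(-1)^0·(+1)^1 = +1.
v=2: v_2(a)=-2, v_2(b)=-4; units ≡ 7, 1 (mod 8); ε·ε+αω+βω = 1·0+-2·0+-4·0 ≡ 0  ⇒  (a,b)_2 = +1.
v=19: a=19^3·(≡1), b=19^2·(≡4) mod 19; (1|19)=+1, (4|19)=+1; (−1)^{3·2·9}·(+1)^2·(+1)^3 = +1.
v=3: a=3^4·(≡1), b=3^0·(≡2) mod 3; (1|3)=+1, (2|3)=-1; (−1)^{4·0·1}·(+1)^0·(-1)^4 = +1.
v=5: a=5^-3·(≡2), b=5^-2·(≡2) mod 5; (2|5)=-1, (2|5)=-1; (−1)^{-3·-2·2}·(-1)^-2·(-1)^-3 = -1.
v=7: a=7^1·(≡3), b=7^1·(≡1) mod 7; (3|7)=-1, (1|7)=+1; (−1)^{1·1·3}·(-1)^1·(+1)^1 = +1.
v=47: a=47^1·(≡12), b=47^1·(≡33) mod 47; (12|47)=+1, (33|47)=-1; (−1)^{1·1·23}·(+1)^1·(-1)^1 = +1.
v=43: a=43^1·(≡17), b=43^1·(≡33) mod 43; (17|43)=+1, (33|43)=-1; (−1)^{1·1·21}·(+1)^1·(-1)^1 = +1.
v=37: a=37^1·(≡35), b=37^0·(≡28) mod 37; (35|37)=-1, (28|37)=+1; (−1)^{1·0·18}·(-1)^0·(+1)^1 = +1.
(-18746967785, -410263 / ℚ) ramifies at {5, ∞}: a division algebra.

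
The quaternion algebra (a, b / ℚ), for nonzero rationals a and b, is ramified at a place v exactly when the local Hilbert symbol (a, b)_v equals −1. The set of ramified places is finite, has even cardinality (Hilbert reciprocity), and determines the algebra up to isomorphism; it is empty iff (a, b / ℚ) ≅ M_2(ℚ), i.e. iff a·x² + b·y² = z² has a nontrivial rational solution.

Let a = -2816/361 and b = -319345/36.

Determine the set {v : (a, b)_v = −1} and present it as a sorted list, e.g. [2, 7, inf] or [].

(a, b) ≡ (-11, -1105) mod (ℚ^×)²; places V = {2, 3, 5, 11, 13, 17, 19, ∞}.
(a,b)_11: α=1, u≡7; β=0, v≡6 (mod 11); (7|11)=-1, (6|11)=-1; sign (−1)^0·-1^0·-1^1 = -1.
(a,b)_19: α=-2, u≡15; β=0, v≡6 (mod 19); (15|19)=-1, (6|19)=+1; sign (−1)^0·-1^0·+1^-2 = +1.
(a,b)_2: α=8, β=-2; u≡5, v≡7 (mod 8); ε(u)ε(v)=0·1, αω(v)=8·0, βω(u)=-2·1; sum ≡ 0  ⇒  +1.
(a,b)_5: α=0, u≡4; β=1, v≡1 (mod 5); (4|5)=+1, (1|5)=+1; sign (−1)^0·+1^1·+1^0 = +1.
(a,b)_3: α=0, u≡1; β=-2, v≡2 (mod 3); (1|3)=+1, (2|3)=-1; sign (−1)^0·+1^-2·-1^0 = +1.
(a,b)_∞: sgn(-11)=−, sgn(-1105)=−, so -1.
(a,b)_17: α=0, u≡10; β=3, v≡10 (mod 17); (10|17)=-1, (10|17)=-1; sign (−1)^0·-1^3·-1^0 = -1.
(a,b)_13: α=0, u≡7; β=1, v≡7 (mod 13); (7|13)=-1, (7|13)=-1; sign (−1)^0·-1^1·-1^0 = -1.
Ram(-11, -1105) = {11, 13, 17, ∞}; no ℚ_11-point on the conic.

[11, 13, 17, inf]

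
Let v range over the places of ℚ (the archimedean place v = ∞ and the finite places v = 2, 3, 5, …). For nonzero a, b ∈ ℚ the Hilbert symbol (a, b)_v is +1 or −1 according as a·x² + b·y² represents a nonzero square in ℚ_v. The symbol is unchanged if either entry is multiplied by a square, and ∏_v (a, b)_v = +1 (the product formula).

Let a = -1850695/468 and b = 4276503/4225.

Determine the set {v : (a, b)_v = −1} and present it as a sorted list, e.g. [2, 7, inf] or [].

[3, 5, 7, 17, 19, 23]

(a, b) ≡ (-198835, 3927) mod (ℚ^×)²; places V = {2, 3, 5, 7, 11, 13, 17, 19, 23, ∞}.
(a,b)_7: α=1, u≡2; β=1, v≡1 (mod 7); (2|7)=+1, (1|7)=+1; sign (−1)^1·+1^1·+1^1 = -1.
(a,b)_17: α=0, u≡3; β=1, v≡3 (mod 17); (3|17)=-1, (3|17)=-1; sign (−1)^0·-1^1·-1^0 = -1.
(a,b)_23: α=1, u≡13; β=0, v≡20 (mod 23); (13|23)=+1, (20|23)=-1; sign (−1)^0·+1^0·-1^1 = -1.
(a,b)_19: α=1, u≡7; β=0, v≡3 (mod 19); (7|19)=+1, (3|19)=-1; sign (−1)^0·+1^0·-1^1 = -1.
(a,b)_∞: sgn(-198835)=−, sgn(3927)=+, so +1.
(a,b)_5: α=1, u≡2; β=-2, v≡2 (mod 5); (2|5)=-1, (2|5)=-1; sign (−1)^0·-1^-2·-1^1 = -1.
(a,b)_11: α=2, u≡1; β=3, v≡1 (mod 11); (1|11)=+1, (1|11)=+1; sign (−1)^0·+1^3·+1^2 = +1.
(a,b)_3: α=-2, u≡2; β=3, v≡1 (mod 3); (2|3)=-1, (1|3)=+1; sign (−1)^0·-1^3·+1^-2 = -1.
(a,b)_2: α=-2, β=0; u≡5, v≡7 (mod 8); ε(u)ε(v)=0·1, αω(v)=-2·0, βω(u)=0·1; sum ≡ 0  ⇒  +1.
(a,b)_13: α=-1, u≡5; β=-2, v≡3 (mod 13); (5|13)=-1, (3|13)=+1; sign (−1)^0·-1^-2·+1^-1 = +1.
(-198835, 3927 / ℚ) ramifies at {3, 5, 7, 17, 19, 23}: a division algebra.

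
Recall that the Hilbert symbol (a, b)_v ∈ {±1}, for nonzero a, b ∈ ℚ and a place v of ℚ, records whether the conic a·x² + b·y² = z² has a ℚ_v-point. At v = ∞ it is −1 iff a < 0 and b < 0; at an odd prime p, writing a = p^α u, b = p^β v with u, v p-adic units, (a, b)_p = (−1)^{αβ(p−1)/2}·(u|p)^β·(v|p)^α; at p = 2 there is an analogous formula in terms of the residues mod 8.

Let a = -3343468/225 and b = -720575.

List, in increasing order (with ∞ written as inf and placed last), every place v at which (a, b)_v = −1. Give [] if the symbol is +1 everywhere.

(a, b) ≡ (-835867, -28823) mod (ℚ^×)²; places V = {2, 3, 5, 19, 29, 37, 41, ∞}.
(a,b)_3: α=-2, u≡2; β=0, v≡1 (mod 3); (2|3)=-1, (1|3)=+1; sign (−1)^0·-1^0·+1^-2 = +1.
(a,b)_2: α=2, β=0; u≡5, v≡1 (mod 8); ε(u)ε(v)=0·0, αω(v)=2·0, βω(u)=0·1; sum ≡ 0  ⇒  +1.
(a,b)_5: α=-2, u≡3; β=2, v≡2 (mod 5); (3|5)=-1, (2|5)=-1; sign (−1)^0·-1^2·-1^-2 = +1.
(a,b)_19: α=1, u≡17; β=1, v≡18 (mod 19); (17|19)=+1, (18|19)=-1; sign (−1)^1·+1^1·-1^1 = +1.
(a,b)_37: α=1, u≡9; β=1, v≡24 (mod 37); (9|37)=+1, (24|37)=-1; sign (−1)^0·+1^1·-1^1 = -1.
(a,b)_∞: sgn(-835867)=−, sgn(-28823)=−, so -1.
(a,b)_41: α=1, u≡39; β=1, v≡14 (mod 41); (39|41)=+1, (14|41)=-1; sign (−1)^0·+1^1·-1^1 = -1.
(a,b)_29: α=1, u≡19; β=0, v≡17 (mod 29); (19|29)=-1, (17|29)=-1; sign (−1)^0·-1^0·-1^1 = -1.
|Ram(-835867, -28823)| = 4, even; anisotropic at {29, 37, 41, ∞}.

[29, 37, 41, inf]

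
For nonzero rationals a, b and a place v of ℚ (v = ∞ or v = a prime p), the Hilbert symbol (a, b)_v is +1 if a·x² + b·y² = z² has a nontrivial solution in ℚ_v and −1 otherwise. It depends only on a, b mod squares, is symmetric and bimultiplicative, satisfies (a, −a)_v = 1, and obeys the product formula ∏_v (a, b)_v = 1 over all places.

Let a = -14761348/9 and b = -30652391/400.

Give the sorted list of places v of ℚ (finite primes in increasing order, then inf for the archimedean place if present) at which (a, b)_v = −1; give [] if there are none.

(a, b) ≡ (-1537, -625559) mod (ℚ^×)²; places V = {2, 3, 5, 7, 11, 29, 37, 53, ∞}.
(a,b)_53: α=1, u≡47; β=1, v≡38 (mod 53); (47|53)=+1, (38|53)=+1; sign (−1)^0·+1^1·+1^1 = +1.
(a,b)_∞: sgn(-1537)=−, sgn(-625559)=−, so -1.
(a,b)_29: α=1, u≡6; β=1, v≡22 (mod 29); (6|29)=+1, (22|29)=+1; sign (−1)^0·+1^1·+1^1 = +1.
(a,b)_7: α=4, u≡6; β=2, v≡3 (mod 7); (6|7)=-1, (3|7)=-1; sign (−1)^0·-1^2·-1^4 = +1.
(a,b)_37: α=0, u≡15; β=1, v≡23 (mod 37); (15|37)=-1, (23|37)=-1; sign (−1)^0·-1^1·-1^0 = -1.
(a,b)_2: α=2, β=-4; u≡7, v≡1 (mod 8); ε(u)ε(v)=1·0, αω(v)=2·0, βω(u)=-4·0; sum ≡ 0  ⇒  +1.
(a,b)_5: α=0, u≡3; β=-2, v≡4 (mod 5); (3|5)=-1, (4|5)=+1; sign (−1)^0·-1^-2·+1^0 = +1.
(a,b)_11: α=0, u≡4; β=1, v≡4 (mod 11); (4|11)=+1, (4|11)=+1; sign (−1)^0·+1^1·+1^0 = +1.
(a,b)_3: α=-2, u≡2; β=0, v≡1 (mod 3); (2|3)=-1, (1|3)=+1; sign (−1)^0·-1^0·+1^-2 = +1.
(-1537, -625559 / ℚ) ramifies at {37, ∞}: a division algebra.

[37, inf]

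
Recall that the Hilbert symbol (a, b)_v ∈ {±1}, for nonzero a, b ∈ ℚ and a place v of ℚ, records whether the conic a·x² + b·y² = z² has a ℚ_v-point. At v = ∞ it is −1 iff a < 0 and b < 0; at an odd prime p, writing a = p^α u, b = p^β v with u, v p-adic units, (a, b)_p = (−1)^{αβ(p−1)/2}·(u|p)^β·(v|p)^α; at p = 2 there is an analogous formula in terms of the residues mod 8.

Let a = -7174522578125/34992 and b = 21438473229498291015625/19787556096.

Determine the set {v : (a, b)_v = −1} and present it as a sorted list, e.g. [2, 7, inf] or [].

Mod squares: a ≡ -15, b ≡ 1309. Check v ∈ {∞, 2, 3, 5, 7, 11, 17, 37}.
v=17: a=17^0·(≡15), b=17^-1·(≡9) mod 17; (15|17)=+1, (9|17)=+1; (−1)^{0·-1·8}·(+1)^-1·(+1)^0 = +1.
v=2: v_2(a)=-4, v_2(b)=-8; units ≡ 1, 5 (mod 8); ε·ε+αω+βω = 0·0+-4·1+-8·0 ≡ 0  ⇒  (a,b)_2 = +1.
v=37: a=37^4·(≡29), b=37^8·(≡29) mod 37; (29|37)=-1, (29|37)=-1; (−1)^{4·8·18}·(-1)^8·(-1)^4 = +1.
v=∞: -15 < 0 and 1309 > 0  ⇒  (a,b)_∞ = +1.
v=11: a=11^0·(≡10), b=11^-1·(≡3) mod 11; (10|11)=-1, (3|11)=+1; (−1)^{0·-1·5}·(-1)^-1·(+1)^0 = -1.
v=5: a=5^7·(≡3), b=5^14·(≡1) mod 5; (3|5)=-1, (1|5)=+1; (−1)^{7·14·2}·(-1)^14·(+1)^7 = +1.
v=7: a=7^2·(≡3), b=7^-1·(≡3) mod 7; (3|7)=-1, (3|7)=-1; (−1)^{2·-1·3}·(-1)^-1·(-1)^2 = -1.
v=3: a=3^-7·(≡1), b=3^-10·(≡1) mod 3; (1|3)=+1, (1|3)=+1; (−1)^{-7·-10·1}·(+1)^-10·(+1)^-7 = +1.
Ram(-15, 1309) = {7, 11}; no ℚ_7-point on the conic.

[7, 11]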